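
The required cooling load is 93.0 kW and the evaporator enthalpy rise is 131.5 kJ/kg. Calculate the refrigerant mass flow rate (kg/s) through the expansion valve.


m_dot = Q / dh
m_dot = 93.0 / 131.5
m_dot = 0.7072 kg/s

0.7072


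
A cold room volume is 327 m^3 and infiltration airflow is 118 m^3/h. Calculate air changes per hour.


ACH = flow / volume
ACH = 118 / 327
ACH = 0.361

0.361


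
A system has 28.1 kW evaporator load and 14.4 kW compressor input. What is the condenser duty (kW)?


Q_cond = Q_evap + W
Q_cond = 28.1 + 14.4
Q_cond = 42.5 kW

42.5


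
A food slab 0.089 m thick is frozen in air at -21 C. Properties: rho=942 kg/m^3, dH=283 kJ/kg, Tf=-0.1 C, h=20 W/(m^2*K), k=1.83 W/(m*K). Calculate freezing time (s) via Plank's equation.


dT = -0.1 - (-21) = 20.9 K
term1 = a/(2h) = 0.089/(2*20) = 0.002225
term2 = a^2/(8k) = 0.089^2/(8*1.83) = 0.0005410519126
t = rho*dH*1000/dT * (term1 + term2)
t = 942*283*1000/20.9 * (0.002225 + 0.0005410519126)
t = 35282 s

35282


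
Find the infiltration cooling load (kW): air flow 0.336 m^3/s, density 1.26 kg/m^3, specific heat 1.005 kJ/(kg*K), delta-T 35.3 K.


Q = V_dot * rho * cp * dT
Q = 0.336 * 1.26 * 1.005 * 35.3
Q = 15.019 kW

15.019


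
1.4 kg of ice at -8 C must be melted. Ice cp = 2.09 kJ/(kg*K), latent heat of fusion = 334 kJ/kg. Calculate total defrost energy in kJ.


Sensible heat = cp * dT = 2.09 * 8 = 16.72 kJ/kg
Total per kg = 16.72 + 334 = 350.72 kJ/kg
Q = m * total = 1.4 * 350.72
Q = 491.0 kJ

491.0


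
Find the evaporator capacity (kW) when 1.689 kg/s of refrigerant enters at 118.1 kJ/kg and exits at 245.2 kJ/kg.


dh = 245.2 - 118.1 = 127.1 kJ/kg
Q_evap = m_dot * dh = 1.689 * 127.1
Q_evap = 214.67 kW

214.67


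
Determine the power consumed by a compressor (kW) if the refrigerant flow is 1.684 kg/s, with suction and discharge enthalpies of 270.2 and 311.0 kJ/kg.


dh = 311.0 - 270.2 = 40.8 kJ/kg
W = m_dot * dh = 1.684 * 40.8 = 68.71 kW

68.71


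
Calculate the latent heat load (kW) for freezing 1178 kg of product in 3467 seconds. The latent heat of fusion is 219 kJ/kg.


Q_lat = m * h_fg / t
Q_lat = 1178 * 219 / 3467
Q_lat = 74.41 kW

74.41


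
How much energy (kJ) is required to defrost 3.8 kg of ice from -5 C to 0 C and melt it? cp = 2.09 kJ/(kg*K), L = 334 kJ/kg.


Sensible heat = cp * dT = 2.09 * 5 = 10.45 kJ/kg
Total per kg = 10.45 + 334 = 344.45 kJ/kg
Q = m * total = 3.8 * 344.45
Q = 1308.9 kJ

1308.9


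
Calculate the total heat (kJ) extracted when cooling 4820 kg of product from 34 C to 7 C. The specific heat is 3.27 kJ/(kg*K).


dT = 34 - (7) = 27 K
Q = m * cp * dT = 4820 * 3.27 * 27
Q = 425558 kJ

425558


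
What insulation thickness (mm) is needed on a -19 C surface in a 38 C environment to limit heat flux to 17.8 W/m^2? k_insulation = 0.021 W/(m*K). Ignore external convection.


dT = 38 - (-19) = 57 K
thickness = k * dT / q_max * 1000
thickness = 0.021 * 57 / 17.8 * 1000
thickness = 67.2 mm

67.2


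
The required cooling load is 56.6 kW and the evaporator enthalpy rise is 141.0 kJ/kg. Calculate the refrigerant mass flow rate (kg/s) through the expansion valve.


m_dot = Q / dh
m_dot = 56.6 / 141.0
m_dot = 0.4014 kg/s

0.4014


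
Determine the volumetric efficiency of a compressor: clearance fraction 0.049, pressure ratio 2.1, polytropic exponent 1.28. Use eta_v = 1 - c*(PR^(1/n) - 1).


PR^(1/n) = 2.1^(1/1.28) = 1.78539298
eta_v = 1 - 0.049 * (1.78539298 - 1)
eta_v = 0.9615

0.9615


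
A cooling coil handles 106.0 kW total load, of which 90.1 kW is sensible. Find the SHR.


SHR = Q_sensible / Q_total
SHR = 90.1 / 106.0
SHR = 0.85

0.85


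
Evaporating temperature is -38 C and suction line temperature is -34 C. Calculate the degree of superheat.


Superheat = T_suction - T_evap
Superheat = -34 - (-38)
Superheat = 4 K

4


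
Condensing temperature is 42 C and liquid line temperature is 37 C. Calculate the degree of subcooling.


Subcooling = T_cond - T_liquid
Subcooling = 42 - 37
Subcooling = 5 K

5


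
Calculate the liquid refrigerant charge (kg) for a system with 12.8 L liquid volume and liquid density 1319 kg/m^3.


Charge = V * rho / 1000
Charge = 12.8 * 1319 / 1000
Charge = 16.88 kg

16.88


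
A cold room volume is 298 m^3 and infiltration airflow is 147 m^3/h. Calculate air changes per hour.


ACH = flow / volume
ACH = 147 / 298
ACH = 0.493

0.493


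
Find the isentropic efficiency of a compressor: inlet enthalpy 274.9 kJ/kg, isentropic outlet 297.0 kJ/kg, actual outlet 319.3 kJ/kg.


dh_ideal = 297.0 - 274.9 = 22.1 kJ/kg
dh_actual = 319.3 - 274.9 = 44.4 kJ/kg
eta_s = dh_ideal / dh_actual = 22.1 / 44.4
eta_s = 0.4977

0.4977


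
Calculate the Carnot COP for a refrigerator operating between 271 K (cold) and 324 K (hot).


dT = 324 - 271 = 53 K
COP_carnot = T_cold / dT = 271 / 53
COP_carnot = 5.113

5.113


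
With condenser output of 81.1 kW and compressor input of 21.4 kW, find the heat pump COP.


COP_hp = Q_cond / W
COP_hp = 81.1 / 21.4
COP_hp = 3.79

3.79


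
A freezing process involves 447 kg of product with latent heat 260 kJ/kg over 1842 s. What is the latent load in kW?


Q_lat = m * h_fg / t
Q_lat = 447 * 260 / 1842
Q_lat = 63.09 kW

63.09


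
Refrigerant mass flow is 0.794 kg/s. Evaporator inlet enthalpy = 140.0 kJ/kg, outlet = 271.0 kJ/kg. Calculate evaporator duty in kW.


dh = 271.0 - 140.0 = 131.0 kJ/kg
Q_evap = m_dot * dh = 0.794 * 131.0
Q_evap = 104.01 kW

104.01


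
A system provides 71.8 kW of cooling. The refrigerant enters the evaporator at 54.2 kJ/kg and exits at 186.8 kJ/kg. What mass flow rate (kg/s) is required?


dh = 186.8 - 54.2 = 132.6 kJ/kg
m_dot = Q / dh = 71.8 / 132.6 = 0.5415 kg/s

0.5415


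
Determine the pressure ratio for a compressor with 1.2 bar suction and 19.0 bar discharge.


PR = P_high / P_low
PR = 19.0 / 1.2
PR = 15.833

15.833


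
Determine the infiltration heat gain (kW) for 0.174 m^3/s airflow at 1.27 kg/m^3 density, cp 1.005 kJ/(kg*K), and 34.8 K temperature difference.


Q = V_dot * rho * cp * dT
Q = 0.174 * 1.27 * 1.005 * 34.8
Q = 7.729 kW

7.729


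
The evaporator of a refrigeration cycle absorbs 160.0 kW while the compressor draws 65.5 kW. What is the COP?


COP = Q_evap / W
COP = 160.0 / 65.5
COP = 2.443

2.443


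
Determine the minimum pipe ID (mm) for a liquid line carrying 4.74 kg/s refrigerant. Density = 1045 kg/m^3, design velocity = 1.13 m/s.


A = m_dot / (rho * v) = 4.74 / (1045 * 1.13) = 0.00401405767 m^2
d = sqrt(4*A/pi) * 1000
d = 71.5 mm

71.5


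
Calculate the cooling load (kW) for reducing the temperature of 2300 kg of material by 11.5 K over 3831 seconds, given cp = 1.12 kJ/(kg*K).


Q = m * cp * dT / t
Q = 2300 * 1.12 * 11.5 / 3831
Q = 7.733 kW

7.733


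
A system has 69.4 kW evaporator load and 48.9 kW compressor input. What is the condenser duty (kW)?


Q_cond = Q_evap + W
Q_cond = 69.4 + 48.9
Q_cond = 118.3 kW

118.3


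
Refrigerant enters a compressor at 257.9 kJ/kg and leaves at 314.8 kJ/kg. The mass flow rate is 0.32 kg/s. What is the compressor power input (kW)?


dh = 314.8 - 257.9 = 56.9 kJ/kg
W = m_dot * dh = 0.32 * 56.9 = 18.21 kW

18.21


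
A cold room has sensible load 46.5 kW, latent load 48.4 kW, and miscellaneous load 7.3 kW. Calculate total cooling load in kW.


Q_total = Q_s + Q_l + Q_misc
Q_total = 46.5 + 48.4 + 7.3
Q_total = 102.2 kW

102.2


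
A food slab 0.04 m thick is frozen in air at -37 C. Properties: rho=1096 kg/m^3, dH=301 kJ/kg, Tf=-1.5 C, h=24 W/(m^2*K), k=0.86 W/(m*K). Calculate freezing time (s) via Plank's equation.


dT = -1.5 - (-37) = 35.5 K
term1 = a/(2h) = 0.04/(2*24) = 0.0008333333333
term2 = a^2/(8k) = 0.04^2/(8*0.86) = 0.0002325581395
t = rho*dH*1000/dT * (term1 + term2)
t = 1096*301*1000/35.5 * (0.0008333333333 + 0.0002325581395)
t = 9905 s

9905


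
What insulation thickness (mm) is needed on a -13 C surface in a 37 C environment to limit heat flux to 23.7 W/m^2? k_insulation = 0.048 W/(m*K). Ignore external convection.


dT = 37 - (-13) = 50 K
thickness = k * dT / q_max * 1000
thickness = 0.048 * 50 / 23.7 * 1000
thickness = 101.3 mm

101.3


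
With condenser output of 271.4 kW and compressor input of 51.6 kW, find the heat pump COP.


COP_hp = Q_cond / W
COP_hp = 271.4 / 51.6
COP_hp = 5.26

5.26


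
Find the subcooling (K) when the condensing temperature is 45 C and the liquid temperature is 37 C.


Subcooling = T_cond - T_liquid
Subcooling = 45 - 37
Subcooling = 8 K

8


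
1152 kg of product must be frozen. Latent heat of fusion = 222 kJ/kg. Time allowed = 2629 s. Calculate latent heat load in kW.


Q_lat = m * h_fg / t
Q_lat = 1152 * 222 / 2629
Q_lat = 97.28 kW

97.28


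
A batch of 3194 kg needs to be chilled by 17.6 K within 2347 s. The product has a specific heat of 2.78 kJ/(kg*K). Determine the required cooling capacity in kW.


Q = m * cp * dT / t
Q = 3194 * 2.78 * 17.6 / 2347
Q = 66.585 kW

66.585


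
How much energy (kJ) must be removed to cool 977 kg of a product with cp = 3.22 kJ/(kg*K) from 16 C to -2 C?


dT = 16 - (-2) = 18 K
Q = m * cp * dT = 977 * 3.22 * 18
Q = 56627 kJ

56627


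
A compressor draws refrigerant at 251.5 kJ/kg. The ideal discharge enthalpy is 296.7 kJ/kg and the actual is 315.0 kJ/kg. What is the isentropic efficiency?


dh_ideal = 296.7 - 251.5 = 45.2 kJ/kg
dh_actual = 315.0 - 251.5 = 63.5 kJ/kg
eta_s = dh_ideal / dh_actual = 45.2 / 63.5
eta_s = 0.7118

0.7118


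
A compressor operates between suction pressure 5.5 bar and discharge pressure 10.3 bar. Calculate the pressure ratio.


PR = P_high / P_low
PR = 10.3 / 5.5
PR = 1.873

1.873


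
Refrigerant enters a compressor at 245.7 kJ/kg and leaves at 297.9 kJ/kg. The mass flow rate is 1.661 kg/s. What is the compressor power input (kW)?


dh = 297.9 - 245.7 = 52.2 kJ/kg
W = m_dot * dh = 1.661 * 52.2 = 86.7 kW

86.7


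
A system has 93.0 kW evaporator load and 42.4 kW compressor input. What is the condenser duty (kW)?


Q_cond = Q_evap + W
Q_cond = 93.0 + 42.4
Q_cond = 135.4 kW

135.4


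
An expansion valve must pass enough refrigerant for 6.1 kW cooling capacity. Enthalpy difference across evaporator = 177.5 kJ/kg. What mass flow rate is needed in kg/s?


m_dot = Q / dh
m_dot = 6.1 / 177.5
m_dot = 0.0344 kg/s

0.0344


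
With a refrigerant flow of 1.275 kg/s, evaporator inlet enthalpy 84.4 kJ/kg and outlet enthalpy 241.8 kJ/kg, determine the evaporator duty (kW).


dh = 241.8 - 84.4 = 157.4 kJ/kg
Q_evap = m_dot * dh = 1.275 * 157.4
Q_evap = 200.69 kW

200.69


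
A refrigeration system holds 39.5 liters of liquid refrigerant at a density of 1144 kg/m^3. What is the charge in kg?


Charge = V * rho / 1000
Charge = 39.5 * 1144 / 1000
Charge = 45.19 kg

45.19


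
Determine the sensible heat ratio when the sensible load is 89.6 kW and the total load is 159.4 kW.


SHR = Q_sensible / Q_total
SHR = 89.6 / 159.4
SHR = 0.562

0.562


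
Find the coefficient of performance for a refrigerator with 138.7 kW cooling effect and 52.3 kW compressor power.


COP = Q_evap / W
COP = 138.7 / 52.3
COP = 2.652

2.652


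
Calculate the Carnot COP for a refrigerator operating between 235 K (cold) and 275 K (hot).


dT = 275 - 235 = 40 K
COP_carnot = T_cold / dT = 235 / 40
COP_carnot = 5.875

5.875


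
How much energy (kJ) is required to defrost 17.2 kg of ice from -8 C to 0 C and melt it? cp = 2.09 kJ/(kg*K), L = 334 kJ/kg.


Sensible heat = cp * dT = 2.09 * 8 = 16.72 kJ/kg
Total per kg = 16.72 + 334 = 350.72 kJ/kg
Q = m * total = 17.2 * 350.72
Q = 6032.4 kJ

6032.4


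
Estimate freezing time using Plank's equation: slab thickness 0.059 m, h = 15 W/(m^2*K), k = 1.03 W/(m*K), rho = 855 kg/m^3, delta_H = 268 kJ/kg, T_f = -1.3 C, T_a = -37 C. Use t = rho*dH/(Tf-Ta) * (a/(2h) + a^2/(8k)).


dT = -1.3 - (-37) = 35.7 K
term1 = a/(2h) = 0.059/(2*15) = 0.001966666667
term2 = a^2/(8k) = 0.059^2/(8*1.03) = 0.0004224514563
t = rho*dH*1000/dT * (term1 + term2)
t = 855*268*1000/35.7 * (0.001966666667 + 0.0004224514563)
t = 15335 s

15335


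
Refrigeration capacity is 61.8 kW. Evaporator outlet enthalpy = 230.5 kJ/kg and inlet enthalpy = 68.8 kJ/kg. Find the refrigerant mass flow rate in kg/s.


dh = 230.5 - 68.8 = 161.7 kJ/kg
m_dot = Q / dh = 61.8 / 161.7 = 0.3822 kg/s

0.3822


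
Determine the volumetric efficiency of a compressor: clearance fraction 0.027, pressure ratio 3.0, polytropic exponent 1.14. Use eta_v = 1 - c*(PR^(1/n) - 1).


PR^(1/n) = 3.0^(1/1.14) = 2.62136452
eta_v = 1 - 0.027 * (2.62136452 - 1)
eta_v = 0.9562

0.9562


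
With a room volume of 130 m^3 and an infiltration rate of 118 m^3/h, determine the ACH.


ACH = flow / volume
ACH = 118 / 130
ACH = 0.908

0.908


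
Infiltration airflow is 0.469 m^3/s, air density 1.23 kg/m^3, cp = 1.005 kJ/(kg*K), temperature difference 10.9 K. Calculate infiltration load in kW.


Q = V_dot * rho * cp * dT
Q = 0.469 * 1.23 * 1.005 * 10.9
Q = 6.319 kW

6.319


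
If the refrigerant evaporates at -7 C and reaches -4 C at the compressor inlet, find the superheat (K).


Superheat = T_suction - T_evap
Superheat = -4 - (-7)
Superheat = 3 K

3


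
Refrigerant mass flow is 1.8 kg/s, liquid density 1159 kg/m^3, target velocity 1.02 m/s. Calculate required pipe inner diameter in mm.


A = m_dot / (rho * v) = 1.8 / (1159 * 1.02) = 0.00152261077 m^2
d = sqrt(4*A/pi) * 1000
d = 44.0 mm

44.0


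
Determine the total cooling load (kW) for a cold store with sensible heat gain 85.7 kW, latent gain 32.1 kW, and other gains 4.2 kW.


Q_total = Q_s + Q_l + Q_misc
Q_total = 85.7 + 32.1 + 4.2
Q_total = 122.0 kW

122.0


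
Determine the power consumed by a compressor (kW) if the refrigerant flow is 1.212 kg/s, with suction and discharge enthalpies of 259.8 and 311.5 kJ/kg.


dh = 311.5 - 259.8 = 51.7 kJ/kg
W = m_dot * dh = 1.212 * 51.7 = 62.66 kW

62.66


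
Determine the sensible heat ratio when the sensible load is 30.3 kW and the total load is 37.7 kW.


SHR = Q_sensible / Q_total
SHR = 30.3 / 37.7
SHR = 0.804

0.804


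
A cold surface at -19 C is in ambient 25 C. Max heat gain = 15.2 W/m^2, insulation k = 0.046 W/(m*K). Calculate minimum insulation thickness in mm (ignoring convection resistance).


dT = 25 - (-19) = 44 K
thickness = k * dT / q_max * 1000
thickness = 0.046 * 44 / 15.2 * 1000
thickness = 133.2 mm

133.2


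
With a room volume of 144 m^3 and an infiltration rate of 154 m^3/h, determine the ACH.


ACH = flow / volume
ACH = 154 / 144
ACH = 1.069

1.069


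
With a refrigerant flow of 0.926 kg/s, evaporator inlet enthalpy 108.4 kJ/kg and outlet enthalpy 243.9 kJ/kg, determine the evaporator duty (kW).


dh = 243.9 - 108.4 = 135.5 kJ/kg
Q_evap = m_dot * dh = 0.926 * 135.5
Q_evap = 125.47 kW

125.47


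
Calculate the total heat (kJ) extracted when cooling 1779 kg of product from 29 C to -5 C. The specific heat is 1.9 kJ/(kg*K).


dT = 29 - (-5) = 34 K
Q = m * cp * dT = 1779 * 1.9 * 34
Q = 114923 kJ

114923


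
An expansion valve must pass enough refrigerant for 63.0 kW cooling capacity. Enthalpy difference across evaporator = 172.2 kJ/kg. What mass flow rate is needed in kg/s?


m_dot = Q / dh
m_dot = 63.0 / 172.2
m_dot = 0.3659 kg/s

0.3659


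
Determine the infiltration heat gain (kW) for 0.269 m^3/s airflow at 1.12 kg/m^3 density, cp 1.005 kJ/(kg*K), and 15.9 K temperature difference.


Q = V_dot * rho * cp * dT
Q = 0.269 * 1.12 * 1.005 * 15.9
Q = 4.814 kW

4.814


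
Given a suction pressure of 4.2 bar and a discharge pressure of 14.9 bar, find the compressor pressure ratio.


PR = P_high / P_low
PR = 14.9 / 4.2
PR = 3.548

3.548


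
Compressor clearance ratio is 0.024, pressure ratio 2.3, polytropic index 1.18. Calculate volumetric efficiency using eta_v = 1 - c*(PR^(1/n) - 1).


PR^(1/n) = 2.3^(1/1.18) = 2.0255782
eta_v = 1 - 0.024 * (2.0255782 - 1)
eta_v = 0.9754

0.9754


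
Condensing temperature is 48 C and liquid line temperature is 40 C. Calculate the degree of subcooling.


Subcooling = T_cond - T_liquid
Subcooling = 48 - 40
Subcooling = 8 K

8


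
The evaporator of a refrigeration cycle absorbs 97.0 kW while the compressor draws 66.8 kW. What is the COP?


COP = Q_evap / W
COP = 97.0 / 66.8
COP = 1.452

1.452


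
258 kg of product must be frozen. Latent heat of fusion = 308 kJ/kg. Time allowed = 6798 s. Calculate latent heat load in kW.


Q_lat = m * h_fg / t
Q_lat = 258 * 308 / 6798
Q_lat = 11.69 kW

11.69


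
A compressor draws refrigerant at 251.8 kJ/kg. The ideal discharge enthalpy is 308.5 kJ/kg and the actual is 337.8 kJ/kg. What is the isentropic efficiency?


dh_ideal = 308.5 - 251.8 = 56.7 kJ/kg
dh_actual = 337.8 - 251.8 = 86.0 kJ/kg
eta_s = dh_ideal / dh_actual = 56.7 / 86.0
eta_s = 0.6593

0.6593


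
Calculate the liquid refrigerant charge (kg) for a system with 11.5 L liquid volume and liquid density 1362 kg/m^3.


Charge = V * rho / 1000
Charge = 11.5 * 1362 / 1000
Charge = 15.66 kg

15.66


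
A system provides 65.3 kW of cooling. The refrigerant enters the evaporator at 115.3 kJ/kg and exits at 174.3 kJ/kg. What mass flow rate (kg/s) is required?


dh = 174.3 - 115.3 = 59.0 kJ/kg
m_dot = Q / dh = 65.3 / 59.0 = 1.1068 kg/s

1.1068


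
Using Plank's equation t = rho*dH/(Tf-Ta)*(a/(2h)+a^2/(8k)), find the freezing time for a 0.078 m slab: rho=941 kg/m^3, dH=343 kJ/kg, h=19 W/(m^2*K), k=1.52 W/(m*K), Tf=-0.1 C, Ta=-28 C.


dT = -0.1 - (-28) = 27.9 K
term1 = a/(2h) = 0.078/(2*19) = 0.002052631579
term2 = a^2/(8k) = 0.078^2/(8*1.52) = 0.0005003289474
t = rho*dH*1000/dT * (term1 + term2)
t = 941*343*1000/27.9 * (0.002052631579 + 0.0005003289474)
t = 29534 s

29534


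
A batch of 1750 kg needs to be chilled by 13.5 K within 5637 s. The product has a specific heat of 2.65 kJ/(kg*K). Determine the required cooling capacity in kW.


Q = m * cp * dT / t
Q = 1750 * 2.65 * 13.5 / 5637
Q = 11.106 kW

11.106


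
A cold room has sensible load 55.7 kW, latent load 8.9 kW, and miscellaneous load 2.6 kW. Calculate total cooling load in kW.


Q_total = Q_s + Q_l + Q_misc
Q_total = 55.7 + 8.9 + 2.6
Q_total = 67.2 kW

67.2


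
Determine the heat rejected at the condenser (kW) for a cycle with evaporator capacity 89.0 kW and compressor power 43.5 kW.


Q_cond = Q_evap + W
Q_cond = 89.0 + 43.5
Q_cond = 132.5 kW

132.5


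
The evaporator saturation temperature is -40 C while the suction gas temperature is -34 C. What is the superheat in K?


Superheat = T_suction - T_evap
Superheat = -34 - (-40)
Superheat = 6 K

6


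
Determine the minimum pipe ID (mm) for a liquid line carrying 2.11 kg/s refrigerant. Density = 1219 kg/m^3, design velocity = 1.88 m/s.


A = m_dot / (rho * v) = 2.11 / (1219 * 1.88) = 0.0009207058454 m^2
d = sqrt(4*A/pi) * 1000
d = 34.2 mm

34.2


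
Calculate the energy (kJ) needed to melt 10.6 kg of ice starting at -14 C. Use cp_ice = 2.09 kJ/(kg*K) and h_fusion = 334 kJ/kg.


Sensible heat = cp * dT = 2.09 * 14 = 29.26 kJ/kg
Total per kg = 29.26 + 334 = 363.26 kJ/kg
Q = m * total = 10.6 * 363.26
Q = 3850.6 kJ

3850.6


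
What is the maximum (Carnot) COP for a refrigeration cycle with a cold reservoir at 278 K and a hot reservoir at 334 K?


dT = 334 - 278 = 56 K
COP_carnot = T_cold / dT = 278 / 56
COP_carnot = 4.964

4.964


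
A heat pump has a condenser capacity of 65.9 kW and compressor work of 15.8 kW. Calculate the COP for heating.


COP_hp = Q_cond / W
COP_hp = 65.9 / 15.8
COP_hp = 4.171

4.171


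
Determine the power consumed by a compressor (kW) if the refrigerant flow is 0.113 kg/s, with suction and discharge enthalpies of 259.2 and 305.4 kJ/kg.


dh = 305.4 - 259.2 = 46.2 kJ/kg
W = m_dot * dh = 0.113 * 46.2 = 5.22 kW

5.22


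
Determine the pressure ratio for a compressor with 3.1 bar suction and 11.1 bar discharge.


PR = P_high / P_low
PR = 11.1 / 3.1
PR = 3.581

3.581


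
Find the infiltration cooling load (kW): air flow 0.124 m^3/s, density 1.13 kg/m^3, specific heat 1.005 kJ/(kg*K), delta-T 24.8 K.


Q = V_dot * rho * cp * dT
Q = 0.124 * 1.13 * 1.005 * 24.8
Q = 3.492 kW

3.492


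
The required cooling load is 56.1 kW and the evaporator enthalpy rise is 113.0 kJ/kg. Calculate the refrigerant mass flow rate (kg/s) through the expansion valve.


m_dot = Q / dh
m_dot = 56.1 / 113.0
m_dot = 0.4965 kg/s

0.4965


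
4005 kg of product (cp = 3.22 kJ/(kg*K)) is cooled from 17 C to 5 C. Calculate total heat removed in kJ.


dT = 17 - (5) = 12 K
Q = m * cp * dT = 4005 * 3.22 * 12
Q = 154753 kJ

154753


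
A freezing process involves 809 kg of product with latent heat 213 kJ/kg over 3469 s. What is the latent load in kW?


Q_lat = m * h_fg / t
Q_lat = 809 * 213 / 3469
Q_lat = 49.67 kW

49.67


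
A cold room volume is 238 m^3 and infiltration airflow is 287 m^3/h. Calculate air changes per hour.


ACH = flow / volume
ACH = 287 / 238
ACH = 1.206

1.206


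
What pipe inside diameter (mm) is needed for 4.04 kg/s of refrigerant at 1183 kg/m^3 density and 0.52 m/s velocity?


A = m_dot / (rho * v) = 4.04 / (1183 * 0.52) = 0.0065673971 m^2
d = sqrt(4*A/pi) * 1000
d = 91.4 mm

91.4


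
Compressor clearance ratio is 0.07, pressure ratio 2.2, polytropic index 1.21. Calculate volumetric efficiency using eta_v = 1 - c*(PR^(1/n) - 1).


PR^(1/n) = 2.2^(1/1.21) = 1.91864202
eta_v = 1 - 0.07 * (1.91864202 - 1)
eta_v = 0.9357

0.9357


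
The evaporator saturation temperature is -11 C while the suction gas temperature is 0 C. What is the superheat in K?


Superheat = T_suction - T_evap
Superheat = 0 - (-11)
Superheat = 11 K

11


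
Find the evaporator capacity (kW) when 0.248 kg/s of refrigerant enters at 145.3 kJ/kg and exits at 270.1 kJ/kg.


dh = 270.1 - 145.3 = 124.8 kJ/kg
Q_evap = m_dot * dh = 0.248 * 124.8
Q_evap = 30.95 kW

30.95


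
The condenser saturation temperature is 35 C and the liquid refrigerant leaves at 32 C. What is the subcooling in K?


Subcooling = T_cond - T_liquid
Subcooling = 35 - 32
Subcooling = 3 K

3


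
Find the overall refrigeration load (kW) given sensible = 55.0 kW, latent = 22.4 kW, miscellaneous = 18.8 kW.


Q_total = Q_s + Q_l + Q_misc
Q_total = 55.0 + 22.4 + 18.8
Q_total = 96.2 kW

96.2


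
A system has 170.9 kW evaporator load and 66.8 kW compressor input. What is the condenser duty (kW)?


Q_cond = Q_evap + W
Q_cond = 170.9 + 66.8
Q_cond = 237.7 kW

237.7


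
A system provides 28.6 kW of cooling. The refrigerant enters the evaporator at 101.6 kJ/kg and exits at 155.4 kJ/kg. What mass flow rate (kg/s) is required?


dh = 155.4 - 101.6 = 53.8 kJ/kg
m_dot = Q / dh = 28.6 / 53.8 = 0.5316 kg/s

0.5316


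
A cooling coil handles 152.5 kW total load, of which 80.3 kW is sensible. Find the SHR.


SHR = Q_sensible / Q_total
SHR = 80.3 / 152.5
SHR = 0.527

0.527


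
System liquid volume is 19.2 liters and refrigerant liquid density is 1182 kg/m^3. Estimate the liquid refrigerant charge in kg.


Charge = V * rho / 1000
Charge = 19.2 * 1182 / 1000
Charge = 22.69 kg

22.69


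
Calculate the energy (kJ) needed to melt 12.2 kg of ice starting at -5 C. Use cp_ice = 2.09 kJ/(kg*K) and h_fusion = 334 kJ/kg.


Sensible heat = cp * dT = 2.09 * 5 = 10.45 kJ/kg
Total per kg = 10.45 + 334 = 344.45 kJ/kg
Q = m * total = 12.2 * 344.45
Q = 4202.3 kJ

4202.3


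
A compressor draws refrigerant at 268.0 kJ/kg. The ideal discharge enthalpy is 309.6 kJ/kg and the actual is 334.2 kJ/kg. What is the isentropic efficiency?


dh_ideal = 309.6 - 268.0 = 41.6 kJ/kg
dh_actual = 334.2 - 268.0 = 66.2 kJ/kg
eta_s = dh_ideal / dh_actual = 41.6 / 66.2
eta_s = 0.6284

0.6284


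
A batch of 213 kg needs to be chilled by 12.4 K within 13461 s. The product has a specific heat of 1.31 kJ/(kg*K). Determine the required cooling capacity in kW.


Q = m * cp * dT / t
Q = 213 * 1.31 * 12.4 / 13461
Q = 0.257 kW

0.257


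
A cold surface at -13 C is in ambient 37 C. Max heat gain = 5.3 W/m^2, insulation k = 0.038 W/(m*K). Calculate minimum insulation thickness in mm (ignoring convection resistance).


dT = 37 - (-13) = 50 K
thickness = k * dT / q_max * 1000
thickness = 0.038 * 50 / 5.3 * 1000
thickness = 358.5 mm

358.5


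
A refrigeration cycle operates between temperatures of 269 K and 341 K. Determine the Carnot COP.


dT = 341 - 269 = 72 K
COP_carnot = T_cold / dT = 269 / 72
COP_carnot = 3.736

3.736


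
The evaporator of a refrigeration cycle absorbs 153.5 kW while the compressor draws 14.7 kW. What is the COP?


COP = Q_evap / W
COP = 153.5 / 14.7
COP = 10.442

10.442


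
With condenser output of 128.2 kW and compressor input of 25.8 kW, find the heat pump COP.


COP_hp = Q_cond / W
COP_hp = 128.2 / 25.8
COP_hp = 4.969

4.969


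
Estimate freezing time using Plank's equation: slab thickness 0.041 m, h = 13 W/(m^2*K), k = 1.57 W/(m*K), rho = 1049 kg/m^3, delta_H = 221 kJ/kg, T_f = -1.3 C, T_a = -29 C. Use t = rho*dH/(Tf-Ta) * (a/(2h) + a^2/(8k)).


dT = -1.3 - (-29) = 27.7 K
term1 = a/(2h) = 0.041/(2*13) = 0.001576923077
term2 = a^2/(8k) = 0.041^2/(8*1.57) = 0.0001338375796
t = rho*dH*1000/dT * (term1 + term2)
t = 1049*221*1000/27.7 * (0.001576923077 + 0.0001338375796)
t = 14318 s

14318


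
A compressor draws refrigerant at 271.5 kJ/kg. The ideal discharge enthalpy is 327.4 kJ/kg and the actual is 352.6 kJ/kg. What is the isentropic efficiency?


dh_ideal = 327.4 - 271.5 = 55.9 kJ/kg
dh_actual = 352.6 - 271.5 = 81.1 kJ/kg
eta_s = dh_ideal / dh_actual = 55.9 / 81.1
eta_s = 0.6893

0.6893


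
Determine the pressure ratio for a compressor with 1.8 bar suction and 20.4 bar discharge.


PR = P_high / P_low
PR = 20.4 / 1.8
PR = 11.333

11.333


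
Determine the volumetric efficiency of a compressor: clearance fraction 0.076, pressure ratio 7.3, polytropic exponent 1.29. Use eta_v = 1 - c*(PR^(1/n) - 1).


PR^(1/n) = 7.3^(1/1.29) = 4.66920054
eta_v = 1 - 0.076 * (4.66920054 - 1)
eta_v = 0.7211

0.7211


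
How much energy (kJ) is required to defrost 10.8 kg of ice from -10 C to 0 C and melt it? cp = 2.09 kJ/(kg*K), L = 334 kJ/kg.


Sensible heat = cp * dT = 2.09 * 10 = 20.9 kJ/kg
Total per kg = 20.9 + 334 = 354.9 kJ/kg
Q = m * total = 10.8 * 354.9
Q = 3832.9 kJ

3832.9


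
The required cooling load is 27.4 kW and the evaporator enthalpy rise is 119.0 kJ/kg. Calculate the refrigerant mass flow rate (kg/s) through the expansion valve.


m_dot = Q / dh
m_dot = 27.4 / 119.0
m_dot = 0.2303 kg/s

0.2303


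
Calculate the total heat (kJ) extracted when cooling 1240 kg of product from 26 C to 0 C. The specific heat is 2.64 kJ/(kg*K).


dT = 26 - (0) = 26 K
Q = m * cp * dT = 1240 * 2.64 * 26
Q = 85114 kJ

85114


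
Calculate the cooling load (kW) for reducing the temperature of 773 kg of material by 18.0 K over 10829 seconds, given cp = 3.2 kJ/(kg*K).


Q = m * cp * dT / t
Q = 773 * 3.2 * 18.0 / 10829
Q = 4.112 kW

4.112


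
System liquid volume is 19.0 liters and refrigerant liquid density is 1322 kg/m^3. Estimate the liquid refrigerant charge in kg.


Charge = V * rho / 1000
Charge = 19.0 * 1322 / 1000
Charge = 25.12 kg

25.12


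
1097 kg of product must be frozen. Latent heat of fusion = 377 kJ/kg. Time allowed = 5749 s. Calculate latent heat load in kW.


Q_lat = m * h_fg / t
Q_lat = 1097 * 377 / 5749
Q_lat = 71.94 kW

71.94


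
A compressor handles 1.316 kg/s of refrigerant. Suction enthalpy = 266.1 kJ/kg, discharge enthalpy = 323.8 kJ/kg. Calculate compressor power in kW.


dh = 323.8 - 266.1 = 57.7 kJ/kg
W = m_dot * dh = 1.316 * 57.7 = 75.93 kW

75.93


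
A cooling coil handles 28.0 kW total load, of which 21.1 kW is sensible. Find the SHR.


SHR = Q_sensible / Q_total
SHR = 21.1 / 28.0
SHR = 0.754

0.754


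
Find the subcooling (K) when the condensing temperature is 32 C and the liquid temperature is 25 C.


Subcooling = T_cond - T_liquid
Subcooling = 32 - 25
Subcooling = 7 K

7


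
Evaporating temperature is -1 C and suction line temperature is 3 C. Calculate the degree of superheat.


Superheat = T_suction - T_evap
Superheat = 3 - (-1)
Superheat = 4 K

4


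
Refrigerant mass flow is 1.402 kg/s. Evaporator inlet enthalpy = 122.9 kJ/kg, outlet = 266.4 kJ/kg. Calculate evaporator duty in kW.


dh = 266.4 - 122.9 = 143.5 kJ/kg
Q_evap = m_dot * dh = 1.402 * 143.5
Q_evap = 201.19 kW

201.19


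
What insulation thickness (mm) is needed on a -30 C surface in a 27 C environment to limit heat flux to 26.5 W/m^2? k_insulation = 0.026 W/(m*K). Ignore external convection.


dT = 27 - (-30) = 57 K
thickness = k * dT / q_max * 1000
thickness = 0.026 * 57 / 26.5 * 1000
thickness = 55.9 mm

55.9


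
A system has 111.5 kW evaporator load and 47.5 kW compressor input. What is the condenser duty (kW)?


Q_cond = Q_evap + W
Q_cond = 111.5 + 47.5
Q_cond = 159.0 kW

159.0


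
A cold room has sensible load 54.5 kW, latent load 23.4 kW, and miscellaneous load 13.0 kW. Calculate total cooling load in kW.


Q_total = Q_s + Q_l + Q_misc
Q_total = 54.5 + 23.4 + 13.0
Q_total = 90.9 kW

90.9


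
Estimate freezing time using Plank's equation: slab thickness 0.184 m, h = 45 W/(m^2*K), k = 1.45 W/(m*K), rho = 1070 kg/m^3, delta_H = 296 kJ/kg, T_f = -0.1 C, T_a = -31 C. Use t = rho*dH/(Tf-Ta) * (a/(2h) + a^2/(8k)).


dT = -0.1 - (-31) = 30.9 K
term1 = a/(2h) = 0.184/(2*45) = 0.002044444444
term2 = a^2/(8k) = 0.184^2/(8*1.45) = 0.00291862069
t = rho*dH*1000/dT * (term1 + term2)
t = 1070*296*1000/30.9 * (0.002044444444 + 0.00291862069)
t = 50871 s

50871


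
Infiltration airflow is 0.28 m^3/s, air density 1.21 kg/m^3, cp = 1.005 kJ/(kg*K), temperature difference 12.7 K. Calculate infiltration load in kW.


Q = V_dot * rho * cp * dT
Q = 0.28 * 1.21 * 1.005 * 12.7
Q = 4.324 kW

4.324


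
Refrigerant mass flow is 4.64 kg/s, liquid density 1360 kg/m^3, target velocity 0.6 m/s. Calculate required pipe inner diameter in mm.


A = m_dot / (rho * v) = 4.64 / (1360 * 0.6) = 0.00568627451 m^2
d = sqrt(4*A/pi) * 1000
d = 85.1 mm

85.1


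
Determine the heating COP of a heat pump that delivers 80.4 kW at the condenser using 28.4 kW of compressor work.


COP_hp = Q_cond / W
COP_hp = 80.4 / 28.4
COP_hp = 2.831

2.831


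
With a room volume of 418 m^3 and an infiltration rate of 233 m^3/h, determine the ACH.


ACH = flow / volume
ACH = 233 / 418
ACH = 0.557

0.557


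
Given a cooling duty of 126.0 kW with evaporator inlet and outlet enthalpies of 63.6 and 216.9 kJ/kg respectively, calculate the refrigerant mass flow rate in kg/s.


dh = 216.9 - 63.6 = 153.3 kJ/kg
m_dot = Q / dh = 126.0 / 153.3 = 0.8219 kg/s

0.8219


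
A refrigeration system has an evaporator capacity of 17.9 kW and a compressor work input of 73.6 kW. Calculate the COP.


COP = Q_evap / W
COP = 17.9 / 73.6
COP = 0.243

0.243


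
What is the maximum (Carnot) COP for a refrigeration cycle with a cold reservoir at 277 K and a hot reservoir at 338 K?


dT = 338 - 277 = 61 K
COP_carnot = T_cold / dT = 277 / 61
COP_carnot = 4.541

4.541


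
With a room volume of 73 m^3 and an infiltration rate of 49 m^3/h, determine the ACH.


ACH = flow / volume
ACH = 49 / 73
ACH = 0.671

0.671


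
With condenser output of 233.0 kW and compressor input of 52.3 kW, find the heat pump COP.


COP_hp = Q_cond / W
COP_hp = 233.0 / 52.3
COP_hp = 4.455

4.455


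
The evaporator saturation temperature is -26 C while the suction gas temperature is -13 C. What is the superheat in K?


Superheat = T_suction - T_evap
Superheat = -13 - (-26)
Superheat = 13 K

13


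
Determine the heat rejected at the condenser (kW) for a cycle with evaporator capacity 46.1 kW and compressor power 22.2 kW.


Q_cond = Q_evap + W
Q_cond = 46.1 + 22.2
Q_cond = 68.3 kW

68.3


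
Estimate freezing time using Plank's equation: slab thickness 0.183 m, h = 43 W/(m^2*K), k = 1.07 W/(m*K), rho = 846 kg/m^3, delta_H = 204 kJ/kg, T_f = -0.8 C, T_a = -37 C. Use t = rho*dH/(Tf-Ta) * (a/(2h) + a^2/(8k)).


dT = -0.8 - (-37) = 36.2 K
term1 = a/(2h) = 0.183/(2*43) = 0.002127906977
term2 = a^2/(8k) = 0.183^2/(8*1.07) = 0.003912266355
t = rho*dH*1000/dT * (term1 + term2)
t = 846*204*1000/36.2 * (0.002127906977 + 0.003912266355)
t = 28797 s

28797


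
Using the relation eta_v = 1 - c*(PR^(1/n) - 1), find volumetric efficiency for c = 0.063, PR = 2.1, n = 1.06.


PR^(1/n) = 2.1^(1/1.06) = 2.01363368
eta_v = 1 - 0.063 * (2.01363368 - 1)
eta_v = 0.9361

0.9361


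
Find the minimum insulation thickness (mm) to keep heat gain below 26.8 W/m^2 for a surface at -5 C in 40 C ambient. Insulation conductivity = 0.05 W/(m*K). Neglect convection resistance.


dT = 40 - (-5) = 45 K
thickness = k * dT / q_max * 1000
thickness = 0.05 * 45 / 26.8 * 1000
thickness = 84.0 mm

84.0


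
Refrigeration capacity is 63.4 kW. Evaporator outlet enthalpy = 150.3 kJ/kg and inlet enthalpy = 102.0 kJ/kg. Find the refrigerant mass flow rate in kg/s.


dh = 150.3 - 102.0 = 48.3 kJ/kg
m_dot = Q / dh = 63.4 / 48.3 = 1.3126 kg/s

1.3126


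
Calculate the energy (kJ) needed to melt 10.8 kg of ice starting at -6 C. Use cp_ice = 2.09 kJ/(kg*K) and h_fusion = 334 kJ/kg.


Sensible heat = cp * dT = 2.09 * 6 = 12.54 kJ/kg
Total per kg = 12.54 + 334 = 346.54 kJ/kg
Q = m * total = 10.8 * 346.54
Q = 3742.6 kJ

3742.6


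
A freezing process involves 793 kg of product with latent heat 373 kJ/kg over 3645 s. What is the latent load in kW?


Q_lat = m * h_fg / t
Q_lat = 793 * 373 / 3645
Q_lat = 81.15 kW

81.15


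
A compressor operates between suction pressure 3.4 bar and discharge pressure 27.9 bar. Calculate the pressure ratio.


PR = P_high / P_low
PR = 27.9 / 3.4
PR = 8.206

8.206


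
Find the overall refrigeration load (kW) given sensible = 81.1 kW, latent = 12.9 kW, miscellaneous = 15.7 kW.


Q_total = Q_s + Q_l + Q_misc
Q_total = 81.1 + 12.9 + 15.7
Q_total = 109.7 kW

109.7


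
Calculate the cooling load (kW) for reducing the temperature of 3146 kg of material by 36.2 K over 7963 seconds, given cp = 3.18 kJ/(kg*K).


Q = m * cp * dT / t
Q = 3146 * 3.18 * 36.2 / 7963
Q = 45.48 kW

45.48


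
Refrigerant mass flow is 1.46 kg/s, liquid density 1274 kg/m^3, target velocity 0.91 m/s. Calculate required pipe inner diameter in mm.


A = m_dot / (rho * v) = 1.46 / (1274 * 0.91) = 0.001259337209 m^2
d = sqrt(4*A/pi) * 1000
d = 40.0 mm

40.0


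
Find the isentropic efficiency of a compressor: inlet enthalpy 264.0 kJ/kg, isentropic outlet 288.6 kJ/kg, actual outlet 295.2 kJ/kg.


dh_ideal = 288.6 - 264.0 = 24.6 kJ/kg
dh_actual = 295.2 - 264.0 = 31.2 kJ/kg
eta_s = dh_ideal / dh_actual = 24.6 / 31.2
eta_s = 0.7885

0.7885


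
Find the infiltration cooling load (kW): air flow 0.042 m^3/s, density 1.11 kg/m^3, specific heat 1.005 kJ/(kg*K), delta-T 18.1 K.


Q = V_dot * rho * cp * dT
Q = 0.042 * 1.11 * 1.005 * 18.1
Q = 0.848 kW

0.848


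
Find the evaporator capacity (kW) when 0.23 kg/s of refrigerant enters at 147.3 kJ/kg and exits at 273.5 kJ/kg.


dh = 273.5 - 147.3 = 126.2 kJ/kg
Q_evap = m_dot * dh = 0.23 * 126.2
Q_evap = 29.03 kW

29.03


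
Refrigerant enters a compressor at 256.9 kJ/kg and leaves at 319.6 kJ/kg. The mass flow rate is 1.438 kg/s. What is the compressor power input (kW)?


dh = 319.6 - 256.9 = 62.7 kJ/kg
W = m_dot * dh = 1.438 * 62.7 = 90.16 kW

90.16


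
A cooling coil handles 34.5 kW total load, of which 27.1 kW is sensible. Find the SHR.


SHR = Q_sensible / Q_total
SHR = 27.1 / 34.5
SHR = 0.786

0.786


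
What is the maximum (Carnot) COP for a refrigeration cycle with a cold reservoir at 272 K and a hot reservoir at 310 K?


dT = 310 - 272 = 38 K
COP_carnot = T_cold / dT = 272 / 38
COP_carnot = 7.158

7.158


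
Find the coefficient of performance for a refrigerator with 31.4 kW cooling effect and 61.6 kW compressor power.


COP = Q_evap / W
COP = 31.4 / 61.6
COP = 0.51

0.51


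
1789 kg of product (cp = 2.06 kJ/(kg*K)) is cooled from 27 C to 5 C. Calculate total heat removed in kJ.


dT = 27 - (5) = 22 K
Q = m * cp * dT = 1789 * 2.06 * 22
Q = 81077 kJ

81077


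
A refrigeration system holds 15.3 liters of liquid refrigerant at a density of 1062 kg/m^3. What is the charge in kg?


Charge = V * rho / 1000
Charge = 15.3 * 1062 / 1000
Charge = 16.25 kg

16.25


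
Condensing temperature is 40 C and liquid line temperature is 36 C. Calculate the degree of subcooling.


Subcooling = T_cond - T_liquid
Subcooling = 40 - 36
Subcooling = 4 K

4


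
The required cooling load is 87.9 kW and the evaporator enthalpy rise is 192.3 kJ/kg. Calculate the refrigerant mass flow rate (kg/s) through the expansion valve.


m_dot = Q / dh
m_dot = 87.9 / 192.3
m_dot = 0.4571 kg/s

0.4571


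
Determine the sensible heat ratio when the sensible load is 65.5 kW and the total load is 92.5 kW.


SHR = Q_sensible / Q_total
SHR = 65.5 / 92.5
SHR = 0.708

0.708


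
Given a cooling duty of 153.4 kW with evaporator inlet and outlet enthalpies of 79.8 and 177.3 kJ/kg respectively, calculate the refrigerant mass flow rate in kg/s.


dh = 177.3 - 79.8 = 97.5 kJ/kg
m_dot = Q / dh = 153.4 / 97.5 = 1.5733 kg/s

1.5733


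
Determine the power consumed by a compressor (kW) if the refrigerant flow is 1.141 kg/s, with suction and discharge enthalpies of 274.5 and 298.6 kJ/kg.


dh = 298.6 - 274.5 = 24.1 kJ/kg
W = m_dot * dh = 1.141 * 24.1 = 27.5 kW

27.5


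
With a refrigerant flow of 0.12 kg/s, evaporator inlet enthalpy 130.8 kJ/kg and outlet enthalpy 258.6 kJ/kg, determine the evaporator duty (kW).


dh = 258.6 - 130.8 = 127.8 kJ/kg
Q_evap = m_dot * dh = 0.12 * 127.8
Q_evap = 15.34 kW

15.34


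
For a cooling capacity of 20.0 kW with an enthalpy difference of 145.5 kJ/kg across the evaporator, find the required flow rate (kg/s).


m_dot = Q / dh
m_dot = 20.0 / 145.5
m_dot = 0.1375 kg/s

0.1375


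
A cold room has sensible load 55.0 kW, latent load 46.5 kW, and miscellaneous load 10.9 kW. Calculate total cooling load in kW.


Q_total = Q_s + Q_l + Q_misc
Q_total = 55.0 + 46.5 + 10.9
Q_total = 112.4 kW

112.4


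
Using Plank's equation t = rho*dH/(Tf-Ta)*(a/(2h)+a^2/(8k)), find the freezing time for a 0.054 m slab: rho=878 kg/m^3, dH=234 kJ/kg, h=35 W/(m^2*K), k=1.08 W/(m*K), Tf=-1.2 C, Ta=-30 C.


dT = -1.2 - (-30) = 28.8 K
term1 = a/(2h) = 0.054/(2*35) = 0.0007714285714
term2 = a^2/(8k) = 0.054^2/(8*1.08) = 0.0003375
t = rho*dH*1000/dT * (term1 + term2)
t = 878*234*1000/28.8 * (0.0007714285714 + 0.0003375)
t = 7911 s

7911


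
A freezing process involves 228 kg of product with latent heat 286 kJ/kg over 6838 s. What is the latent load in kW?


Q_lat = m * h_fg / t
Q_lat = 228 * 286 / 6838
Q_lat = 9.54 kW

9.54


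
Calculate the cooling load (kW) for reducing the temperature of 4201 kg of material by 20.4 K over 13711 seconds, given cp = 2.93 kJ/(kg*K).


Q = m * cp * dT / t
Q = 4201 * 2.93 * 20.4 / 13711
Q = 18.314 kW

18.314


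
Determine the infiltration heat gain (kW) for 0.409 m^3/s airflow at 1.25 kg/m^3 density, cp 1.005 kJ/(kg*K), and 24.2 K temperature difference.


Q = V_dot * rho * cp * dT
Q = 0.409 * 1.25 * 1.005 * 24.2
Q = 12.434 kW

12.434


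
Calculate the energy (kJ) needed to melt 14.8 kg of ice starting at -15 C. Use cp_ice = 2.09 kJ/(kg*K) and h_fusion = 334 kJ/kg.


Sensible heat = cp * dT = 2.09 * 15 = 31.35 kJ/kg
Total per kg = 31.35 + 334 = 365.35 kJ/kg
Q = m * total = 14.8 * 365.35
Q = 5407.2 kJ

5407.2


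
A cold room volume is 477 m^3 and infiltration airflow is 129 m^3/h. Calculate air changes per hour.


ACH = flow / volume
ACH = 129 / 477
ACH = 0.27

0.27
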